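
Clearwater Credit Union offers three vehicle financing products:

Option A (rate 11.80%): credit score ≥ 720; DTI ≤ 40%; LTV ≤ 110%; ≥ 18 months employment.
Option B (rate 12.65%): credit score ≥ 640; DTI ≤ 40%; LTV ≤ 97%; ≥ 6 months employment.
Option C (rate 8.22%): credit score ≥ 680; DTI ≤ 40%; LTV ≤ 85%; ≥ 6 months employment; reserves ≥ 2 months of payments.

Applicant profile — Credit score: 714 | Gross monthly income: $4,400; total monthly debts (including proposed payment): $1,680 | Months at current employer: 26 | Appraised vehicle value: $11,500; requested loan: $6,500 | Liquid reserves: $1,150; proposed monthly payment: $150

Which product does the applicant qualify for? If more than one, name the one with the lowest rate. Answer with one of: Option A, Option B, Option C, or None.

Option C

DTI = 1,680/4,400 = 38.2%.
LTV = 6,500/11,500 = 56.5%.
Reserves = 1,150/150 = 7.7 months.
Option A: score 714 < 720; DTI 38.2% ≤ 40%; LTV 56.5% ≤ 110%; employment 26 ≥ 18 mo → does not qualify.
Option B: score 714 ≥ 640; DTI 38.2% ≤ 40%; LTV 56.5% ≤ 97%; employment 26 ≥ 6 mo → qualifies.
Option C: score 714 ≥ 680; DTI 38.2% ≤ 40%; LTV 56.5% ≤ 85%; employment 26 ≥ 6 mo; reserves 7.7 ≥ 2 mo → qualifies.
Qualifying: Option B, Option C. Lowest rate is 8.22% → Option C.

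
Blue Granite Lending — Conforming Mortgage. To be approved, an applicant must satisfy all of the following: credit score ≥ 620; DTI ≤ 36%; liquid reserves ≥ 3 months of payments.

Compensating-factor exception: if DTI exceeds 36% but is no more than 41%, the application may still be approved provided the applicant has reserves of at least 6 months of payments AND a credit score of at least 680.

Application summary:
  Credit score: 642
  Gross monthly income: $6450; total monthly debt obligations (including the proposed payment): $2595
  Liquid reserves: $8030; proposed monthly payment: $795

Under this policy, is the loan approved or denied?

Denied

Credit score 642 ≥ 620 (meets base)
DTI = 2,595/6,450 = 40.2% > 36% — standard DTI limit exceeded.
Reserves = 8,030/795 = 10.1 months ≥ 3
40.2% falls in the override range (36%–41%), so the compensating-factor test applies.
Override check — reserves: 10.1 mo (ok); score: 642 (below 680).
Compensating-factor requirement not fully met.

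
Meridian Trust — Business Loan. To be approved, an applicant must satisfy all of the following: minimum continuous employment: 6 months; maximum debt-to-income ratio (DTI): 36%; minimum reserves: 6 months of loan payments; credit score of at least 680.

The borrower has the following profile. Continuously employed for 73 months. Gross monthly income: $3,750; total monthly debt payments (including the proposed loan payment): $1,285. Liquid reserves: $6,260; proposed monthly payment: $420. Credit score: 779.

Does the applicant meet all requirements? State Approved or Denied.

Employment 73 ≥ 6 months
DTI = 1,285/3,750 = 34.3% ≤ 36%
Reserves = 6,260/420 = 14.9 months ≥ 6
Credit score 779 ≥ 680 (meets)
All criteria satisfied.

Approved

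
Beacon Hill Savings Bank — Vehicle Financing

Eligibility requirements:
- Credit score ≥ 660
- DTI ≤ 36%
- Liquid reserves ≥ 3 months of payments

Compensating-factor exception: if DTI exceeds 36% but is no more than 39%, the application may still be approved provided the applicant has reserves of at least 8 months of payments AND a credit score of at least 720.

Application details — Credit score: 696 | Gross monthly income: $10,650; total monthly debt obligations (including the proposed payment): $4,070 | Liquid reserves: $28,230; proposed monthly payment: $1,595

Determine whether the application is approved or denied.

Denied

Credit score 696 ≥ 660 (meets base)
DTI = 4,070/10,650 = 38.2% > 36% — standard DTI limit exceeded.
Liquid reserves cover 28,230/1,595 = 17.7 months — ≥ 3 required
DTI 38.2% is within the 36%–39% exception band; checking compensating factors.
Reserves 17.7 ≥ 8 months; credit score 696 < 720.
Override conditions not both satisfied; exception does not apply.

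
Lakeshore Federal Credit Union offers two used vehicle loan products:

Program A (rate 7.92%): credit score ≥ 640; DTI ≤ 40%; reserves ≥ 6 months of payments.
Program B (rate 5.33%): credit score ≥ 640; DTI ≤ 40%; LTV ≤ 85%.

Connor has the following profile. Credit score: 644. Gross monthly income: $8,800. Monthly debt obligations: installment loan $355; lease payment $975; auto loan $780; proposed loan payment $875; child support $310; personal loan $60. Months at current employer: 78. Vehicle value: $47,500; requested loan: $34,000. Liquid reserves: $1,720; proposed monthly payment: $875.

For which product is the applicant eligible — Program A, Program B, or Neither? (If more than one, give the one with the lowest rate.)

Total debts = (355 + 975 + 780 + 875 + 310 + 60) = 3,355; DTI = 3,355/8,800 = 38.1%.
LTV = 34,000/47,500 = 71.6%.
Reserves = 1,720/875 = 2.0 months.
Program A: score 644 ≥ 640; DTI 38.1% ≤ 40%; reserves 2.0 < 6 mo → does not qualify.
Program B: score 644 ≥ 640; DTI 38.1% ≤ 40%; LTV 71.6% ≤ 85% → qualifies.

Program B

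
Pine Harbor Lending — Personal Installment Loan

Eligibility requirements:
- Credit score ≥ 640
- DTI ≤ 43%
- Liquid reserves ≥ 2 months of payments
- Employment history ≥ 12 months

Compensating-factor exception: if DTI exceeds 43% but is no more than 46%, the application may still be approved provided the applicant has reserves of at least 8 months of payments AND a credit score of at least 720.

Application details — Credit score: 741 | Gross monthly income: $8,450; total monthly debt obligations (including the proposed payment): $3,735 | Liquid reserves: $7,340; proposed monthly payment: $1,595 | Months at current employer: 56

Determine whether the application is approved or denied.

Credit score 741 ≥ 640 (meets base)
DTI: 3,735 ÷ 8,450 = 44.2%, over the 43% base limit.
Reserves: 7,340 ÷ 1,595 = 4.6 months (meets 2-month minimum)
Employment 56 ≥ 12 months
DTI 44.2% is within the 43%–46% exception band; checking compensating factors.
Reserves 4.6 < 8 months; credit score 741 ≥ 720.
Compensating-factor requirement not fully met.

Denied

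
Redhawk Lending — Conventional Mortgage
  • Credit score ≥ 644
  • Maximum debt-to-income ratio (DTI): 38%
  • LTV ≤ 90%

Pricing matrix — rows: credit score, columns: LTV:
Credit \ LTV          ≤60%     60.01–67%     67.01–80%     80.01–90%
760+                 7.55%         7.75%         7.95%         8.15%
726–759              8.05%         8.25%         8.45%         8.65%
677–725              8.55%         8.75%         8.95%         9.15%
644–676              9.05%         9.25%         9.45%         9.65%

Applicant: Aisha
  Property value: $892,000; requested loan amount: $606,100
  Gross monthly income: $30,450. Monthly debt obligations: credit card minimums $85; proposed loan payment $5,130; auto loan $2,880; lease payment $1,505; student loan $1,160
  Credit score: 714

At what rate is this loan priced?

8.95%

Credit score 714 ≥ 644; Total monthly debts = (85 + 5,130 + 2,880 + 1,505 + 1,160) = 10,760. DTI = 10,760/30,450 = 35.3% ≤ 38%
LTV: 606,100 ÷ 892,000 = 67.9%, within 90% cap
Score 714 is in the 677–725 band; LTV 67.9% is in the 67.01–80% band → 8.95%.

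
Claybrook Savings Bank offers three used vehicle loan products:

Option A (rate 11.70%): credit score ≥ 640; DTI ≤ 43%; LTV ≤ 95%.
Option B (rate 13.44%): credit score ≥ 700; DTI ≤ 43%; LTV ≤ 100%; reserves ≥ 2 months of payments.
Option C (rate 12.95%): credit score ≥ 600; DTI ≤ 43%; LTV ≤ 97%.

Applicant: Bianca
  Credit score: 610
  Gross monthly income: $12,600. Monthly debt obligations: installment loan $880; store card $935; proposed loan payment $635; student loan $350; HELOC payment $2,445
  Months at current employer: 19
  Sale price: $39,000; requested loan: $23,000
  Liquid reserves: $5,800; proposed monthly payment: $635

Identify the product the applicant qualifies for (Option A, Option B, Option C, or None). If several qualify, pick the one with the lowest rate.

Option C

Total debts = (880 + 935 + 635 + 350 + 2,445) = 5,245; DTI = 5,245/12,600 = 41.6%.
LTV = 23,000/39,000 = 59%.
Reserves = 5,800/635 = 9.1 months.
Option A: score 610 < 640; DTI 41.6% ≤ 43%; LTV 59% ≤ 95% → does not qualify.
Option B: score 610 < 700; DTI 41.6% ≤ 43%; LTV 59% ≤ 100%; reserves 9.1 ≥ 2 mo → does not qualify.
Option C: score 610 ≥ 600; DTI 41.6% ≤ 43%; LTV 59% ≤ 97% → qualifies.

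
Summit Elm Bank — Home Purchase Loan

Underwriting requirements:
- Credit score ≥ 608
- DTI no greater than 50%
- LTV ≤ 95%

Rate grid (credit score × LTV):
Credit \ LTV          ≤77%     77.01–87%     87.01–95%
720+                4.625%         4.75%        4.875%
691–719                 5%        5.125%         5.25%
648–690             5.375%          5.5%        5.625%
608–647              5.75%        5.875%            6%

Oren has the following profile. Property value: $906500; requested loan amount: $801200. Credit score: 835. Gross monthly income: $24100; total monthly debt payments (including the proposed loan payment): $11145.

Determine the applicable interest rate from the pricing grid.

4.875%

Credit score 835 ≥ 608; DTI: 11,145 ÷ 24,100 = 46.2%, within the 50% cap
LTV: 801,200 ÷ 906,500 = 88.4%, within 95% cap
Row: 835 falls in 720+. Column: 88.4% falls in 87.01–95%. Rate = 4.875%.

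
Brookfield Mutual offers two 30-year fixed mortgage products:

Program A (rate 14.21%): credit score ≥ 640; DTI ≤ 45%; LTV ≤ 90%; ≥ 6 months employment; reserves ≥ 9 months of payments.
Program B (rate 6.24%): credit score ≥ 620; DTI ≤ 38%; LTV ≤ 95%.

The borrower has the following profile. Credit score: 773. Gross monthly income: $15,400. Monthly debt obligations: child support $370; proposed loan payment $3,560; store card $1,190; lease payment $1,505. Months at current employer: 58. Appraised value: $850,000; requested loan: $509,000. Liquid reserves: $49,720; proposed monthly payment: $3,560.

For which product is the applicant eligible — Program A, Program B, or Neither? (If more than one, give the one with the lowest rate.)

Program A

Total debts = (370 + 3,560 + 1,190 + 1,505) = 6,625; DTI = 6,625/15,400 = 43%.
LTV = 509,000/850,000 = 59.9%.
Reserves = 49,720/3,560 = 14.0 months.
Program A: score 773 ≥ 640; DTI 43% ≤ 45%; LTV 59.9% ≤ 90%; employment 58 ≥ 6 mo; reserves 14.0 ≥ 9 mo → qualifies.
Program B: score 773 ≥ 620; DTI 43% > 38%; LTV 59.9% ≤ 95% → does not qualify.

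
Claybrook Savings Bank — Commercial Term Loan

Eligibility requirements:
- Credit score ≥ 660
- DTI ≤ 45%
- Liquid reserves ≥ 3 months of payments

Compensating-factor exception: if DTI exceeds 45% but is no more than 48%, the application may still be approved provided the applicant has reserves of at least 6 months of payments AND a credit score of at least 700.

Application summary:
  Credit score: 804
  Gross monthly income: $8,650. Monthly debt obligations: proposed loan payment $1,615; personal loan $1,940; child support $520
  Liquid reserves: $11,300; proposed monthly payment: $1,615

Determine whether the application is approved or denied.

Credit score 804 ≥ 660 (meets base)
Total debts = (1,615 + 1,940 + 520) = 4,075. DTI: 4,075 ÷ 8,650 = 47.1%, over the 45% base limit.
Liquid reserves cover 11,300/1,615 = 7.0 months — ≥ 3 required
47.1% falls in the override range (45%–48%), so the compensating-factor test applies.
Override check — reserves: 7.0 mo (ok); score: 804 (ok).
Both override conditions satisfied; DTI exception granted.

Approved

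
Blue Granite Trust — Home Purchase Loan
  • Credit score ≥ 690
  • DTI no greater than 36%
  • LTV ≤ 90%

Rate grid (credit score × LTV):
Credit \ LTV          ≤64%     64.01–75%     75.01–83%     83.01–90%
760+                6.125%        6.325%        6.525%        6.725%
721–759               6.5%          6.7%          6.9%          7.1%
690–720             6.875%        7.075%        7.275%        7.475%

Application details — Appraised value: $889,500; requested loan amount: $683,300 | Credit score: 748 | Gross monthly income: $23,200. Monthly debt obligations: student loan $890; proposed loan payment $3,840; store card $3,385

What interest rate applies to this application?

6.9%

Credit score 748 ≥ 690; Total monthly debts = (890 + 3,840 + 3,385) = 8,115. Debt-to-income = 8,115/23,200 = 35% — meets 36% limit
Loan-to-value = 683,300/889,500 = 76.8% — pass (90% max)
Credit 748 → row 721–759; LTV 76.8% → column 75.01–83%. Grid cell → 6.9%.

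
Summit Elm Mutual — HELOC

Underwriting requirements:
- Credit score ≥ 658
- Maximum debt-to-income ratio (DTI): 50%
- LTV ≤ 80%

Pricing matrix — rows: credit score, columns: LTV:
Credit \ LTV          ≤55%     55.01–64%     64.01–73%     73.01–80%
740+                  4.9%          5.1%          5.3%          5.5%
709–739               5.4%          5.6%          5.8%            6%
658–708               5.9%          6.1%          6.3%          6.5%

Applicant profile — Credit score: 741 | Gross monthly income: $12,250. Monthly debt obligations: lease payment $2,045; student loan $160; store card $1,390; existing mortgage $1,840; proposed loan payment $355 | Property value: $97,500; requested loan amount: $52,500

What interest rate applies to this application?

Credit score 741 ≥ 658; Total monthly debts = (2,045 + 160 + 1,390 + 1,840 + 355) = 5,790. Debt-to-income = 5,790/12,250 = 47.3% — meets 50% limit
LTV: 52,500 ÷ 97,500 = 53.8%, within 80% cap
Row: 741 falls in 740+. Column: 53.8% falls in ≤55%. Rate = 4.9%.

4.9%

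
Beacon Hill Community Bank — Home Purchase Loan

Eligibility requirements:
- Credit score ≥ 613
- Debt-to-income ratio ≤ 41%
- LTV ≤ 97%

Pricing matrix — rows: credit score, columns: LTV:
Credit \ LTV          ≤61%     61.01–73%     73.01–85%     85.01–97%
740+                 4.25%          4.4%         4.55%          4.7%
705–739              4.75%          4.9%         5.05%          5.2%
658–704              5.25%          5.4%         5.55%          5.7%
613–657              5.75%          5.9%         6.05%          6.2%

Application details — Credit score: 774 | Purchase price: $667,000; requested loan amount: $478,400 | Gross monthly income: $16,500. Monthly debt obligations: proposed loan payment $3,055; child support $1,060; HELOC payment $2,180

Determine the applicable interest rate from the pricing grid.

Credit score 774 ≥ 613; Total monthly debts = (3,055 + 1,060 + 2,180) = 6,295. Debt-to-income = 6,295/16,500 = 38.2% — meets 41% limit
LTV = 478,400/667,000 = 71.7% ≤ 97%
Score 774 is in the 740+ band; LTV 71.7% is in the 61.01–73% band → 4.4%.

4.4%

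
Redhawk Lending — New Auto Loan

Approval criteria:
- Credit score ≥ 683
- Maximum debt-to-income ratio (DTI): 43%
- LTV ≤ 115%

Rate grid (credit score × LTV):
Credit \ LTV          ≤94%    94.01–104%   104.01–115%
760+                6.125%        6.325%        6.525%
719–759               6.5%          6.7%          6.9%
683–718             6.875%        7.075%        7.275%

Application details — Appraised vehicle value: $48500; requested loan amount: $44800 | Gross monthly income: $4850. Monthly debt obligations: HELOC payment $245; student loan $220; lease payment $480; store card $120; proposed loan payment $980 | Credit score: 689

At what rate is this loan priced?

6.875%

Credit score 689 ≥ 683; Total monthly debts = (245 + 220 + 480 + 120 + 980) = 2,045. Debt-to-income = 2,045/4,850 = 42.2% — meets 43% limit
Loan-to-value = 44,800/48,500 = 92.4% — pass (115% max)
Credit 689 → row 683–718; LTV 92.4% → column ≤94%. Grid cell → 6.875%.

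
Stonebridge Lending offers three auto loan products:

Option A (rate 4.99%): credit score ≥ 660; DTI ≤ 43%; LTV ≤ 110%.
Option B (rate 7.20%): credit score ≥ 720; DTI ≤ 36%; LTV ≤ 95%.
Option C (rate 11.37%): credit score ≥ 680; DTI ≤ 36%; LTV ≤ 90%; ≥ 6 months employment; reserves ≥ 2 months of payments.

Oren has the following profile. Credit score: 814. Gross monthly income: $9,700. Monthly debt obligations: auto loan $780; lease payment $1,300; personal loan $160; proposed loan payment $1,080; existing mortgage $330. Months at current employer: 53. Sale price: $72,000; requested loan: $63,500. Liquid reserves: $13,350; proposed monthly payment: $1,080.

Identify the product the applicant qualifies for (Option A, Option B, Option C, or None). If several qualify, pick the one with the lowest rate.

Option A

Total debts = (780 + 1,300 + 160 + 1,080 + 330) = 3,650; DTI = 3,650/9,700 = 37.6%.
LTV = 63,500/72,000 = 88.2%.
Reserves = 13,350/1,080 = 12.4 months.
Option A: score 814 ≥ 660; DTI 37.6% ≤ 43%; LTV 88.2% ≤ 110% → qualifies.
Option B: score 814 ≥ 720; DTI 37.6% > 36%; LTV 88.2% ≤ 95% → does not qualify.
Option C: score 814 ≥ 680; DTI 37.6% > 36%; LTV 88.2% ≤ 90%; employment 53 ≥ 6 mo; reserves 12.4 ≥ 2 mo → does not qualify.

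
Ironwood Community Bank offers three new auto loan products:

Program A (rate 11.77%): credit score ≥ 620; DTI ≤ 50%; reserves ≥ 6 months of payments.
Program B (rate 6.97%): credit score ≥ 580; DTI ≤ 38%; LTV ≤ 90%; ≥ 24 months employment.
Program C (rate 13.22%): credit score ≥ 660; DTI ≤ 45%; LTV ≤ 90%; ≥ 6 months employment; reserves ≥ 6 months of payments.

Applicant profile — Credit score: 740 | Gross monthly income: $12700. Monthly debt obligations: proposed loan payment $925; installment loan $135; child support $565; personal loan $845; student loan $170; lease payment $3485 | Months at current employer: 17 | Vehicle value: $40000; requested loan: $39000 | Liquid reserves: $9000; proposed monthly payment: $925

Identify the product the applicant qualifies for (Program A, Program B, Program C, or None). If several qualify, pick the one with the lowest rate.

Program A

Total debts = (925 + 135 + 565 + 845 + 170 + 3,485) = 6,125; DTI = 6,125/12,700 = 48.2%.
LTV = 39,000/40,000 = 97.5%.
Reserves = 9,000/925 = 9.7 months.
Program A: score 740 ≥ 620; DTI 48.2% ≤ 50%; reserves 9.7 ≥ 6 mo → qualifies.
Program B: score 740 ≥ 580; DTI 48.2% > 38%; LTV 97.5% > 90%; employment 17 < 24 mo → does not qualify.
Program C: score 740 ≥ 660; DTI 48.2% > 45%; LTV 97.5% > 90%; employment 17 ≥ 6 mo; reserves 9.7 ≥ 6 mo → does not qualify.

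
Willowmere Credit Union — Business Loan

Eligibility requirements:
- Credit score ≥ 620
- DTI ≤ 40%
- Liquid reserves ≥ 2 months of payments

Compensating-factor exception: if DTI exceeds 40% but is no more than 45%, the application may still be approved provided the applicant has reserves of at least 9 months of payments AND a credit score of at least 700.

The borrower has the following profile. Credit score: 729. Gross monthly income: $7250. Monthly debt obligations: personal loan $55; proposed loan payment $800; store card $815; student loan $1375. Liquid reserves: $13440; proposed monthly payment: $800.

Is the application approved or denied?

Credit score 729 ≥ 620 (meets base)
Total debts = (55 + 800 + 815 + 1,375) = 3,045. DTI = 3,045/7,250 = 42% > 40% — standard DTI limit exceeded.
Reserves = 13,440/800 = 16.8 months ≥ 2
42% falls in the override range (40%–45%), so the compensating-factor test applies.
Reserves 16.8 ≥ 9 months; credit score 729 ≥ 700.
Both override conditions satisfied; DTI exception granted.

Approved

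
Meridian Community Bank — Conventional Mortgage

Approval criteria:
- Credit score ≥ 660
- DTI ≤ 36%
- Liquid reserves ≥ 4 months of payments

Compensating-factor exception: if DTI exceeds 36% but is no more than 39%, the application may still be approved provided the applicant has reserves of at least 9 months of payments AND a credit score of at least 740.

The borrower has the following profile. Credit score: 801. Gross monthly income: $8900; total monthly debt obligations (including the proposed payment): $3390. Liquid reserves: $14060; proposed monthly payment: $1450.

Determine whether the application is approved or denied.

Credit score 801 ≥ 660 (meets base)
DTI: 3,390 ÷ 8,900 = 38.1%, over the 36% base limit.
Reserves: 14,060 ÷ 1,450 = 9.7 months (meets 4-month minimum)
DTI 38.1% is within the 36%–39% exception band; checking compensating factors.
Reserves 9.7 ≥ 9 months; credit score 801 ≥ 740.
Both compensating conditions met → exception applies.

Approved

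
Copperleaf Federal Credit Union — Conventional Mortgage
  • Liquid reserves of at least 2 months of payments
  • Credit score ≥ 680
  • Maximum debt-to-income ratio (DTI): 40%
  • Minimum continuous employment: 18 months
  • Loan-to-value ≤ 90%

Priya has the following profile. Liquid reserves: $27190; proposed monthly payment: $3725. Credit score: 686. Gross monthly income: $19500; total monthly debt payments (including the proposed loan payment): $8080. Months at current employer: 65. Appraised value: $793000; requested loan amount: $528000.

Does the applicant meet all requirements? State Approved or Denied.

Liquid reserves cover 27,190/3,725 = 7.3 months — ≥ 2 required
Credit score 686 ≥ 680 (meets)
Debt-to-income = 8,080/19,500 = 41.4% — over 40% limit
Employment 65 ≥ 18 months
LTV = 528,000/793,000 = 66.6% ≤ 90%
Fails on DTI.

Denied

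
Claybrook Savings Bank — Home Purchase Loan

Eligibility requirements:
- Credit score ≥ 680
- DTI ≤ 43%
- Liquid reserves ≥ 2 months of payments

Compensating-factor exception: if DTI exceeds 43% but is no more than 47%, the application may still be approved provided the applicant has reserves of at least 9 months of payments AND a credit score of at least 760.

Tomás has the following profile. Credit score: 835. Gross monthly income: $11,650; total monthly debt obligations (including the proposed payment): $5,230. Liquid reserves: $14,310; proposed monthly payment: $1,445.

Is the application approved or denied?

Approved

Credit score 835 ≥ 680 (meets base)
DTI = 5,230/11,650 = 44.9% > 43% — standard DTI limit exceeded.
Liquid reserves cover 14,310/1,445 = 9.9 months — ≥ 2 required
DTI 44.9% is within the 43%–47% exception band; checking compensating factors.
Override check — reserves: 9.9 mo (ok); score: 835 (ok).
Both compensating conditions met → exception applies.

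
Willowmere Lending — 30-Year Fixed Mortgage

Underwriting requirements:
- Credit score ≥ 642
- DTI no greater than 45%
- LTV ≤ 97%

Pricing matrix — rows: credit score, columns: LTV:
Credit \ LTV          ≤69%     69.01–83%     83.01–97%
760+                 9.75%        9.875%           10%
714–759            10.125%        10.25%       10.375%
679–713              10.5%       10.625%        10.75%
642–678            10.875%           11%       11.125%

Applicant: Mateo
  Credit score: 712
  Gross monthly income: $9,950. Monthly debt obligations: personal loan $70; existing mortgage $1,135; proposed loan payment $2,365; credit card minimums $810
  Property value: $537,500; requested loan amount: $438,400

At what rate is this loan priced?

10.625%

Credit score 712 ≥ 642; Total monthly debts = (70 + 1,135 + 2,365 + 810) = 4,380. Debt-to-income = 4,380/9,950 = 44% — meets 45% limit
Loan-to-value = 438,400/537,500 = 81.6% — pass (97% max)
Row: 712 falls in 679–713. Column: 81.6% falls in 69.01–83%. Rate = 10.625%.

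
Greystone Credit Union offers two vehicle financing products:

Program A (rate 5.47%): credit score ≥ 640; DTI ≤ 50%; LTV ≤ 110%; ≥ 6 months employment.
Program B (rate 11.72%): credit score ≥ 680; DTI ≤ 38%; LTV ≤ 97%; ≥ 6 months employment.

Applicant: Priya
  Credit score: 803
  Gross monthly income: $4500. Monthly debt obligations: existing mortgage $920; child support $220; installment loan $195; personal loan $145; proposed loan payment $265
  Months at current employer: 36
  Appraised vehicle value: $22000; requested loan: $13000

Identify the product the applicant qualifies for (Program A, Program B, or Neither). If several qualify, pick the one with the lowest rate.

Total debts = (920 + 220 + 195 + 145 + 265) = 1,745; DTI = 1,745/4,500 = 38.8%.
LTV = 13,000/22,000 = 59.1%.
Program A: score 803 ≥ 640; DTI 38.8% ≤ 50%; LTV 59.1% ≤ 110%; employment 36 ≥ 6 mo → qualifies.
Program B: score 803 ≥ 680; DTI 38.8% > 38%; LTV 59.1% ≤ 97%; employment 36 ≥ 6 mo → does not qualify.

Program A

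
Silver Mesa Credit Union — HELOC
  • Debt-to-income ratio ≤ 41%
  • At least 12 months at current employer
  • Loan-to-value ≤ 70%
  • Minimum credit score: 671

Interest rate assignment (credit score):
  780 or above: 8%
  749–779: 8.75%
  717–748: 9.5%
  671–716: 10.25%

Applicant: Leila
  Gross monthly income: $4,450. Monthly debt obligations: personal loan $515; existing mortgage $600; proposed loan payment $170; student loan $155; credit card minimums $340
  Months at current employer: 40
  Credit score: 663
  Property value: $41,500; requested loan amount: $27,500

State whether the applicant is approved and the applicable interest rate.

Credit score 663 < 671 (below minimum)
Employment 40 ≥ 12 months
Loan-to-value = 27,500/41,500 = 66.3% — pass (70% max)
Total monthly debts = (515 + 600 + 170 + 155 + 340) = 1,780. Debt-to-income = 1,780/4,450 = 40% — meets 41% limit
Not all requirements met → denied.

Denied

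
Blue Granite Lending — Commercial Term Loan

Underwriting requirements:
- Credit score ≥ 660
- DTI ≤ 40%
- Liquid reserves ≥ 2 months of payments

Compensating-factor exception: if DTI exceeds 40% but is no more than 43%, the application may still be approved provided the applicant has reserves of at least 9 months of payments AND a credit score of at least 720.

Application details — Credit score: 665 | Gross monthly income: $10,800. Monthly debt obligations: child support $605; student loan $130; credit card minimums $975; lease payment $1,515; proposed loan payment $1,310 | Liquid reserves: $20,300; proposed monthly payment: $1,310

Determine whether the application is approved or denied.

Credit score 665 ≥ 660 (meets base)
Total debts = (605 + 130 + 975 + 1,515 + 1,310) = 4,535. DTI: 4,535 ÷ 10,800 = 42%, over the 40% base limit.
Reserves: 20,300 ÷ 1,310 = 15.5 months (meets 2-month minimum)
DTI 42% is within the 40%–43% exception band; checking compensating factors.
Reserves 15.5 ≥ 9 months; credit score 665 < 720.
Compensating-factor requirement not fully met.

Denied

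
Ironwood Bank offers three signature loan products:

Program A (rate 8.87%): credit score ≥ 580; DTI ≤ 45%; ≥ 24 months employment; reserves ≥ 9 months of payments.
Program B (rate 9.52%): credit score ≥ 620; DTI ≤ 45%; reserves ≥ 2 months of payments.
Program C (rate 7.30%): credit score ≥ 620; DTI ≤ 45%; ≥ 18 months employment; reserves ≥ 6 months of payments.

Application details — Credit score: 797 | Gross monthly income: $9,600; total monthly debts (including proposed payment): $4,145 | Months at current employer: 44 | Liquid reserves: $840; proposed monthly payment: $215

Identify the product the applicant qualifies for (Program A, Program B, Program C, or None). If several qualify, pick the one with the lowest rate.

DTI = 4,145/9,600 = 43.2%.
Reserves = 840/215 = 3.9 months.
Program A: score 797 ≥ 580; DTI 43.2% ≤ 45%; employment 44 ≥ 24 mo; reserves 3.9 < 9 mo → does not qualify.
Program B: score 797 ≥ 620; DTI 43.2% ≤ 45%; reserves 3.9 ≥ 2 mo → qualifies.
Program C: score 797 ≥ 620; DTI 43.2% ≤ 45%; employment 44 ≥ 18 mo; reserves 3.9 < 6 mo → does not qualify.

Program B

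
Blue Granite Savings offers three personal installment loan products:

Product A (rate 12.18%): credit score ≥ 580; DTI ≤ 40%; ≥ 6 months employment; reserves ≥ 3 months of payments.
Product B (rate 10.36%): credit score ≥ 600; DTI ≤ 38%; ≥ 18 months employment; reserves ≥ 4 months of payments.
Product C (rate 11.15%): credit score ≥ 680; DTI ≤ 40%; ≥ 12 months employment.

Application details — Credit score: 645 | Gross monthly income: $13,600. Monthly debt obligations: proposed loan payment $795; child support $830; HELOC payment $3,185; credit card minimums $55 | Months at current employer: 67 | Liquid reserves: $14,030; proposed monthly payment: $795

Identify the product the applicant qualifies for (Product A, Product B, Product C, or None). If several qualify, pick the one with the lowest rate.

Total debts = (795 + 830 + 3,185 + 55) = 4,865; DTI = 4,865/13,600 = 35.8%.
Reserves = 14,030/795 = 17.6 months.
Product A: score 645 ≥ 580; DTI 35.8% ≤ 40%; employment 67 ≥ 6 mo; reserves 17.6 ≥ 3 mo → qualifies.
Product B: score 645 ≥ 600; DTI 35.8% ≤ 38%; employment 67 ≥ 18 mo; reserves 17.6 ≥ 4 mo → qualifies.
Product C: score 645 < 680; DTI 35.8% ≤ 40%; employment 67 ≥ 12 mo → does not qualify.
Qualifying: Product A, Product B. Lowest rate is 10.36% → Product B.

Product B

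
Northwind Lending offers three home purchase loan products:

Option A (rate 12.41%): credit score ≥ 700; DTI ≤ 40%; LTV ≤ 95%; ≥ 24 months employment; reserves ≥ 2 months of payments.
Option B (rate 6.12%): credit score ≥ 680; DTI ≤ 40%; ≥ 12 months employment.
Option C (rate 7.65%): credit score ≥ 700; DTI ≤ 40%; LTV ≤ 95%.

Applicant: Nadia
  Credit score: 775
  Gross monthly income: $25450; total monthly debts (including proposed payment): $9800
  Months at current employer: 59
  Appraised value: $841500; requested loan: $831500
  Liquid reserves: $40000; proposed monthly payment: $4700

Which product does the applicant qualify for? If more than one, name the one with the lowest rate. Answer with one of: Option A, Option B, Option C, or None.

DTI = 9,800/25,450 = 38.5%.
LTV = 831,500/841,500 = 98.8%.
Reserves = 40,000/4,700 = 8.5 months.
Option A: score 775 ≥ 700; DTI 38.5% ≤ 40%; LTV 98.8% > 95%; employment 59 ≥ 24 mo; reserves 8.5 ≥ 2 mo → does not qualify.
Option B: score 775 ≥ 680; DTI 38.5% ≤ 40%; employment 59 ≥ 12 mo → qualifies.
Option C: score 775 ≥ 700; DTI 38.5% ≤ 40%; LTV 98.8% > 95% → does not qualify.

Option B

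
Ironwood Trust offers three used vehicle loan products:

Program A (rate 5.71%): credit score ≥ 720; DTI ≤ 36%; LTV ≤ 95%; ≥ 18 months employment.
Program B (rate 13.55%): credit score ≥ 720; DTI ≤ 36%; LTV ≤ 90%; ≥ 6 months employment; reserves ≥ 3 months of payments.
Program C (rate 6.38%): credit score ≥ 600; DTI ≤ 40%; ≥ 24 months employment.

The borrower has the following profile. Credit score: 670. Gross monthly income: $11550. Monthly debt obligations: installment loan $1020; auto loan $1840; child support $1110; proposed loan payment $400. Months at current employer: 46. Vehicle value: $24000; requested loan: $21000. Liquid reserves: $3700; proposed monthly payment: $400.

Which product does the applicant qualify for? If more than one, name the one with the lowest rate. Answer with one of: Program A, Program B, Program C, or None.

Total debts = (1,020 + 1,840 + 1,110 + 400) = 4,370; DTI = 4,370/11,550 = 37.8%.
LTV = 21,000/24,000 = 87.5%.
Reserves = 3,700/400 = 9.2 months.
Program A: score 670 < 720; DTI 37.8% > 36%; LTV 87.5% ≤ 95%; employment 46 ≥ 18 mo → does not qualify.
Program B: score 670 < 720; DTI 37.8% > 36%; LTV 87.5% ≤ 90%; employment 46 ≥ 6 mo; reserves 9.2 ≥ 3 mo → does not qualify.
Program C: score 670 ≥ 600; DTI 37.8% ≤ 40%; employment 46 ≥ 24 mo → qualifies.

Program C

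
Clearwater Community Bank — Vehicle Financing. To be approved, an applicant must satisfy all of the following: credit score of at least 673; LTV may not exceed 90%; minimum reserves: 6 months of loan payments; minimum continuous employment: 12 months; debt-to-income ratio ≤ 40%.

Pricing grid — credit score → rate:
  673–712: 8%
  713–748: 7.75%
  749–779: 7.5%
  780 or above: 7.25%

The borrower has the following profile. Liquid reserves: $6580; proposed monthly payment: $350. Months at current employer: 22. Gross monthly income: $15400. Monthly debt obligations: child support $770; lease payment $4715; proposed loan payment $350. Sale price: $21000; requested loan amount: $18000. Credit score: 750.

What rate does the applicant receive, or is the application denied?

Credit score 750 ≥ 673 (meets minimum)
Total monthly debts = (770 + 4,715 + 350) = 5,835. DTI = 5,835/15,400 = 37.9% ≤ 40%
Reserves = 6,580/350 = 18.8 months ≥ 6
Employment 22 ≥ 12 months
LTV = 18,000/21,000 = 85.7% ≤ 90%
All requirements met. Score 750 falls in the 749–779 tier → 7.5%.

Approved at 7.5%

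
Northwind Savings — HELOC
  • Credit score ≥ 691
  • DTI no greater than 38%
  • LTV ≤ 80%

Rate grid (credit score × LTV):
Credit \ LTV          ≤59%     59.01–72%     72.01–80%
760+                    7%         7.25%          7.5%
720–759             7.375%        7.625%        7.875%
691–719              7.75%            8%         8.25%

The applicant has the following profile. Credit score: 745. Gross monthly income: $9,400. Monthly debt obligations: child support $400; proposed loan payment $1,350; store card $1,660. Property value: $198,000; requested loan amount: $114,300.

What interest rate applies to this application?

7.375%

Credit score 745 ≥ 691; Total monthly debts = (400 + 1,350 + 1,660) = 3,410. Debt-to-income = 3,410/9,400 = 36.3% — meets 38% limit
LTV: 114,300 ÷ 198,000 = 57.7%, within 80% cap
Credit 745 → row 720–759; LTV 57.7% → column ≤59%. Grid cell → 7.375%.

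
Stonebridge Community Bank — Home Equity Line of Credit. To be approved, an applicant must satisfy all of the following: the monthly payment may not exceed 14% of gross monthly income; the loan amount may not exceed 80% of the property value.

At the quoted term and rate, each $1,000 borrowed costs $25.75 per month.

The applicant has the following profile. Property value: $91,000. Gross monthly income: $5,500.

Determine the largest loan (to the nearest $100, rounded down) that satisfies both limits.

$29,900

Payment cap: 14% × $5,500 = $770/month.
At $25.75 per $1,000, that supports 770/25.75 × 1,000 ≈ $29,902 → $29,900.
LTV cap: 80% × $91,000 = $72,800 → $72,800.
Binding constraint: payment-to-income.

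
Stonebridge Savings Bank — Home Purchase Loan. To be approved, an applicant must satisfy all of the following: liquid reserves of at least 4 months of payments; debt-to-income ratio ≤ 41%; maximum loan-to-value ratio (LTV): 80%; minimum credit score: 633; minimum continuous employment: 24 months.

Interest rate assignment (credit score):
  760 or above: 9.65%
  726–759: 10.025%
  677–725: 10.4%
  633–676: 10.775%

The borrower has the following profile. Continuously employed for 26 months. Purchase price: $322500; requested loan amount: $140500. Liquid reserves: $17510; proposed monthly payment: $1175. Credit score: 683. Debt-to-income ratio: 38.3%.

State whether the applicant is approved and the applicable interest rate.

Credit score 683 ≥ 633 (meets minimum)
Reserves = 17,510/1,175 = 14.9 months ≥ 4
Debt-to-income 38.3% vs 41% cap — pass
Employment 26 ≥ 24 months
LTV = 140,500/322,500 = 43.6% ≤ 80%
All requirements met. Score 683 falls in the 677–725 tier → 10.4%.

Approved at 10.4%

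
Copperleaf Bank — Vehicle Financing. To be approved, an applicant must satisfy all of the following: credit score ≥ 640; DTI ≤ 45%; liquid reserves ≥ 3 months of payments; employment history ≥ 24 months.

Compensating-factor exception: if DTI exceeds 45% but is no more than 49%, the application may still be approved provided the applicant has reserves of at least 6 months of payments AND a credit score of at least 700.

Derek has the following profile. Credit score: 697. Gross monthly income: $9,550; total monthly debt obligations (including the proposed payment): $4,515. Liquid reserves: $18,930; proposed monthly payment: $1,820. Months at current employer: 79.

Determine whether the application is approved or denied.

Denied

Credit score 697 ≥ 640 (meets base)
DTI = 4,515/9,550 = 47.3% > 45% — standard DTI limit exceeded.
Reserves: 18,930 ÷ 1,820 = 10.4 months (meets 3-month minimum)
Employment 79 ≥ 24 months
DTI 47.3% is within the 45%–49% exception band; checking compensating factors.
Reserves 10.4 ≥ 6 months; credit score 697 < 700.
Override conditions not both satisfied; exception does not apply.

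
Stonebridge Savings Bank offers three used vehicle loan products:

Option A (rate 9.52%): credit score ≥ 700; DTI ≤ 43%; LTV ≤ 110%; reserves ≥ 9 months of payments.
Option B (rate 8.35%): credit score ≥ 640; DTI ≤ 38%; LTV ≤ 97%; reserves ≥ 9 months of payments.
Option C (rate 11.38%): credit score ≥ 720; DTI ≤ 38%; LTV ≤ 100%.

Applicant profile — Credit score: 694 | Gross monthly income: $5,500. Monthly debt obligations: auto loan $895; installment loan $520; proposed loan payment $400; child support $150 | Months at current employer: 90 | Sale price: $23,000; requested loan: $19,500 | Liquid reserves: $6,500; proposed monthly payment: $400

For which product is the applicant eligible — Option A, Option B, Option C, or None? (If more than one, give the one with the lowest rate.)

Total debts = (895 + 520 + 400 + 150) = 1,965; DTI = 1,965/5,500 = 35.7%.
LTV = 19,500/23,000 = 84.8%.
Reserves = 6,500/400 = 16.2 months.
Option A: score 694 < 700; DTI 35.7% ≤ 43%; LTV 84.8% ≤ 110%; reserves 16.2 ≥ 9 mo → does not qualify.
Option B: score 694 ≥ 640; DTI 35.7% ≤ 38%; LTV 84.8% ≤ 97%; reserves 16.2 ≥ 9 mo → qualifies.
Option C: score 694 < 720; DTI 35.7% ≤ 38%; LTV 84.8% ≤ 100% → does not qualify.

Option B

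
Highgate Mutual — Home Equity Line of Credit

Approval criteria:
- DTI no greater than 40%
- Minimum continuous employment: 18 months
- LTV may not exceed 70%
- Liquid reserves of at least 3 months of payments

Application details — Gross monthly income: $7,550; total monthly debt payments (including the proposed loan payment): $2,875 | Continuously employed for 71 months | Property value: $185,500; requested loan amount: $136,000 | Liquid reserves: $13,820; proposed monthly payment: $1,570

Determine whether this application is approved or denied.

Denied

DTI: 2,875 ÷ 7,550 = 38.1%, within the 40% cap
Employment 71 ≥ 18 months
LTV: 136,000 ÷ 185,500 = 73.3%, exceeds 70% cap
Liquid reserves cover 13,820/1,570 = 8.8 months — ≥ 3 required
Fails on LTV.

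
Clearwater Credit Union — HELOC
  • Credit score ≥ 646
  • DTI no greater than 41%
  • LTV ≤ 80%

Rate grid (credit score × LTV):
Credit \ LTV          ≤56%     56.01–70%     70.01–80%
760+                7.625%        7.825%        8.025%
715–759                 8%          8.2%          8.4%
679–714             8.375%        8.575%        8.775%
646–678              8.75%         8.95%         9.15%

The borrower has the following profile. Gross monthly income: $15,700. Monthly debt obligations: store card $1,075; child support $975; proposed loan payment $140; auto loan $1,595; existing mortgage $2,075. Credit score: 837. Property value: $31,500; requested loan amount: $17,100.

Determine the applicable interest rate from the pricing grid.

7.625%

Credit score 837 ≥ 646; Total monthly debts = (1,075 + 975 + 140 + 1,595 + 2,075) = 5,860. Debt-to-income = 5,860/15,700 = 37.3% — meets 41% limit
LTV: 17,100 ÷ 31,500 = 54.3%, within 80% cap
Credit 837 → row 760+; LTV 54.3% → column ≤56%. Grid cell → 7.625%.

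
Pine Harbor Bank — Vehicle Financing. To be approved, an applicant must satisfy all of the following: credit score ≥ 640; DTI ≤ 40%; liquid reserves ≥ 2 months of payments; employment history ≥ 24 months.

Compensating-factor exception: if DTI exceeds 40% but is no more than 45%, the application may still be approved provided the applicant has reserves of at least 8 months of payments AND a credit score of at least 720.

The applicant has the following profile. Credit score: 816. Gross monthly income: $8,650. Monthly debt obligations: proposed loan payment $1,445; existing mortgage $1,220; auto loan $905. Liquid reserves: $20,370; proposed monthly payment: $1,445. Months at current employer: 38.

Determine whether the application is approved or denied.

Approved

Credit score 816 ≥ 640 (meets base)
Total debts = (1,445 + 1,220 + 905) = 3,570. DTI = 3,570/8,650 = 41.3% > 40% — standard DTI limit exceeded.
Liquid reserves cover 20,370/1,445 = 14.1 months — ≥ 2 required
Employment 38 ≥ 24 months
DTI 41.3% is within the 40%–45% exception band; checking compensating factors.
Reserves 14.1 ≥ 8 months; credit score 816 ≥ 720.
Both compensating conditions met → exception applies.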